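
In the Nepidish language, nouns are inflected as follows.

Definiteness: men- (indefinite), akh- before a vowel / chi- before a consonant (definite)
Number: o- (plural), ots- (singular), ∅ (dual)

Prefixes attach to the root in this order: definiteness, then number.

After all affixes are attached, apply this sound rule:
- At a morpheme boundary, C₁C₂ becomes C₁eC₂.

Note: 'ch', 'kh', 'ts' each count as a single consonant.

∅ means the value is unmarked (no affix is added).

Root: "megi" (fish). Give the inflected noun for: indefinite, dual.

Attach definiteness indefinite men- → menmegi.
number = dual: zero marking, form stays menmegi.
Apply epenthesis: menmegi → menemegi.

menemegi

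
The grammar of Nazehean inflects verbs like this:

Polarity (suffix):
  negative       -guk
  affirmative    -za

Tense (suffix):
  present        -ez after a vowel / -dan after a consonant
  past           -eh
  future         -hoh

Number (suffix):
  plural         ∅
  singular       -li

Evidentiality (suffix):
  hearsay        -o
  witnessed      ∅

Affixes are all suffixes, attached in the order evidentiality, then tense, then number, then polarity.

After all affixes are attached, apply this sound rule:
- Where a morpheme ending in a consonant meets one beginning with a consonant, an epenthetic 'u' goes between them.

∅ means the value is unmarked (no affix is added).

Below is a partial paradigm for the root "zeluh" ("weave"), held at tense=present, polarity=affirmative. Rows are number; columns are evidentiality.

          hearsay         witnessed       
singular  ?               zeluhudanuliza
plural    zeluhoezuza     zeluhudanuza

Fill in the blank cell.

zeluhoezuliza

Attach evidentiality hearsay -o → zeluho.
Attach tense present -ez (after vowel 'o') → zeluhoez.
Attach number singular -li → zeluhoezli.
Attach polarity affirmative -za → zeluhoezliza.
Apply epenthesis: zeluhoezliza → zeluhoezuliza.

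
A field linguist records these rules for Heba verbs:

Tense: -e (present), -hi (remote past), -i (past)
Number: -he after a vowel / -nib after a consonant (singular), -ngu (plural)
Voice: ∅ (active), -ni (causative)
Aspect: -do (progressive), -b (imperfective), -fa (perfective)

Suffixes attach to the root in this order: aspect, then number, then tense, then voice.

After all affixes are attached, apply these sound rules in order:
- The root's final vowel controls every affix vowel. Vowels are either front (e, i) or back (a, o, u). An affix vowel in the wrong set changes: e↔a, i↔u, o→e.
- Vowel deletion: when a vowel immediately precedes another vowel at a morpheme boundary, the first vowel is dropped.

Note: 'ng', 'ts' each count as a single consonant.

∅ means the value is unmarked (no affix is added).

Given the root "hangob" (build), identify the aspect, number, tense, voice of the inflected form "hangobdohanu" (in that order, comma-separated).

Segment: hangob-do-he-e-ni.
aspect: -do → progressive.
number: -he/nib → singular.
tense: -e → present.
voice: -ni → causative.

progressive, singular, present, causative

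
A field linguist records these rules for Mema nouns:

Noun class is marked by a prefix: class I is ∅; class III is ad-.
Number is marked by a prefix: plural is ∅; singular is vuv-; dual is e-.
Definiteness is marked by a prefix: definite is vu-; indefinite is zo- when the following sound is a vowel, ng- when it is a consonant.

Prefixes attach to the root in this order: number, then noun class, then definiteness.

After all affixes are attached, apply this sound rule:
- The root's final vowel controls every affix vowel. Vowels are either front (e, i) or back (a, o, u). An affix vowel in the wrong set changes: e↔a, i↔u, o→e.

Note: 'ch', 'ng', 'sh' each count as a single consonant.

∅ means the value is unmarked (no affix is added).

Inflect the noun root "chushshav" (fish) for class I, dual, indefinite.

zoachushshav

Attach number dual e- → echushshav.
noun class = class I: zero marking, form stays echushshav.
Attach definiteness indefinite zo- (before vowel 'e') → zoechushshav.
Apply vowel harmony: zoechushshav → zoachushshav.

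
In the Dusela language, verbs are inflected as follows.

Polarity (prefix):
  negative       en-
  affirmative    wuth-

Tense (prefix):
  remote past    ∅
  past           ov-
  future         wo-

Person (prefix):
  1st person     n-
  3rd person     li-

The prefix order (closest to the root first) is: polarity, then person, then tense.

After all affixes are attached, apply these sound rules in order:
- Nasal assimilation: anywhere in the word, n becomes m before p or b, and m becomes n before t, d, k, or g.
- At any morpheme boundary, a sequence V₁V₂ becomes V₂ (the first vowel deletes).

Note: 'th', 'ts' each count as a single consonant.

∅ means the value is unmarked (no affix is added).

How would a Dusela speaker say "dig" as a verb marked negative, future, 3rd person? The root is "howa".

wolenhowa

Attach polarity negative en- → enhowa.
Attach person 3rd person li- → lienhowa.
Attach tense future wo- → wolienhowa.
Nasal assimilation: no change.
Apply vowel deletion: wolienhowa → wolenhowa.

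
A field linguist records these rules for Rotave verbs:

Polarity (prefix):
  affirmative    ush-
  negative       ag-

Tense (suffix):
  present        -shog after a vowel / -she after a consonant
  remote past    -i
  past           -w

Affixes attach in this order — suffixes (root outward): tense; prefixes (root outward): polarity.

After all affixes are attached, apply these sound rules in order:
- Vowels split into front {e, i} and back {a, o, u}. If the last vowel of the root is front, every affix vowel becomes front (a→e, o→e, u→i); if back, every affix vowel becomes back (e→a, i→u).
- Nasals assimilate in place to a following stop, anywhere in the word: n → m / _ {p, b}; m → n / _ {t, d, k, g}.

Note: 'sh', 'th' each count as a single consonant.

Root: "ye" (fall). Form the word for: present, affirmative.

Attach polarity affirmative ush- → ushye.
Attach tense present -shog (after vowel 'e') → ushyeshog.
Apply vowel harmony: ushyeshog → ishyesheg.
Nasal assimilation: no change.

ishyesheg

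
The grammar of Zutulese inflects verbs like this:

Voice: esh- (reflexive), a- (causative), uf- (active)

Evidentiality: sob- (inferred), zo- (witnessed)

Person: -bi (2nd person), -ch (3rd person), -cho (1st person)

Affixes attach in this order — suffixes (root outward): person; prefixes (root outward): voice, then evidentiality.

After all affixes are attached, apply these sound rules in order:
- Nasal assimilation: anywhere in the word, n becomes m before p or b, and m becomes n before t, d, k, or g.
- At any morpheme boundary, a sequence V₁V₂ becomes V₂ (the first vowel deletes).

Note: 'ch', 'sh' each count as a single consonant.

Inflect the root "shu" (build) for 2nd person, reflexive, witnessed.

Attach voice reflexive esh- → eshshu.
Attach evidentiality witnessed zo- → zoeshshu.
Attach person 2nd person -bi → zoeshshubi.
Nasal assimilation: no change.
Apply vowel deletion: zoeshshubi → zeshshubi.

zeshshubi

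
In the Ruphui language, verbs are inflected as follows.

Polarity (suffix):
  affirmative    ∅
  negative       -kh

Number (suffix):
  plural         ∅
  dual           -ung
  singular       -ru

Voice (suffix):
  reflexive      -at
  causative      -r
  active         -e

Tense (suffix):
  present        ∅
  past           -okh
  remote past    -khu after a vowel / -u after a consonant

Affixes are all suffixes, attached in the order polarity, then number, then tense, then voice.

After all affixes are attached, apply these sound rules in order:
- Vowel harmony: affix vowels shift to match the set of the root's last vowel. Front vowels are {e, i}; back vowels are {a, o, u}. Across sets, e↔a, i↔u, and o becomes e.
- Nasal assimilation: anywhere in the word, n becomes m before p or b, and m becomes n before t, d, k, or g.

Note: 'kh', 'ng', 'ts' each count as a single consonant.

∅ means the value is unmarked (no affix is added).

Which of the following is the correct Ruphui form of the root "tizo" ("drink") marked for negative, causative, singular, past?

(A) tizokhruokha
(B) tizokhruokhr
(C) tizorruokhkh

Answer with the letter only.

Attach polarity negative -kh → tizokh.
Attach number singular -ru → tizokhru.
Attach tense past -okh → tizokhruokh.
Attach voice causative -r → tizokhruokhr.
Vowel harmony: no change.
Nasal assimilation: no change.
So the correct form is tizokhruokhr, option (B).
(C) tizorruokhkh is wrong: it has the affixes in the wrong order.
(A) tizokhruokha is wrong: it uses active instead of causative for voice.

B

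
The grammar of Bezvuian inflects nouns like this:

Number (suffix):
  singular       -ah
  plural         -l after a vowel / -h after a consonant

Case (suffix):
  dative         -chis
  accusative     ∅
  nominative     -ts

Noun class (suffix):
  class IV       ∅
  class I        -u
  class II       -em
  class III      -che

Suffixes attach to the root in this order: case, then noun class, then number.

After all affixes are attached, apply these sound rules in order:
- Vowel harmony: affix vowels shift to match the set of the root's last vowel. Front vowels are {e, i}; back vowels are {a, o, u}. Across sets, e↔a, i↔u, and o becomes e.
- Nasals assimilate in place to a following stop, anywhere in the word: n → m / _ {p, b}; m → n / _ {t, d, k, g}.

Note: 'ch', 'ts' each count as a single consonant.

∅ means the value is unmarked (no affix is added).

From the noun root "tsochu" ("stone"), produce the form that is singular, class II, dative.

Attach case dative -chis → tsochuchis.
Attach noun class class II -em → tsochuchisem.
Attach number singular -ah → tsochuchisemah.
Apply vowel harmony: tsochuchisemah → tsochuchusamah.
Nasal assimilation: no change.

tsochuchusamah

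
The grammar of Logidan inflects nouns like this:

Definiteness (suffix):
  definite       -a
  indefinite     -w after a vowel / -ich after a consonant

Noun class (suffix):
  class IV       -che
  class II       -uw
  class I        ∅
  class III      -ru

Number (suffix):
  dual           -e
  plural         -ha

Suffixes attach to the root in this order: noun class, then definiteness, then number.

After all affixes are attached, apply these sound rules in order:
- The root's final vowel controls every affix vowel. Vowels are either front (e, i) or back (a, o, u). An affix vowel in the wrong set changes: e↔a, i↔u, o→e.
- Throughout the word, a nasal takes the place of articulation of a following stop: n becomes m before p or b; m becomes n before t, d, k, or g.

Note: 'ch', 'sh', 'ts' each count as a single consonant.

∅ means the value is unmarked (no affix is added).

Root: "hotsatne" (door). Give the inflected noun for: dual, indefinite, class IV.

hotsatnechewe

Attach noun class class IV -che → hotsatneche.
Attach definiteness indefinite -w (after vowel 'e') → hotsatnechew.
Attach number dual -e → hotsatnechewe.
Vowel harmony: no change.
Nasal assimilation: no change.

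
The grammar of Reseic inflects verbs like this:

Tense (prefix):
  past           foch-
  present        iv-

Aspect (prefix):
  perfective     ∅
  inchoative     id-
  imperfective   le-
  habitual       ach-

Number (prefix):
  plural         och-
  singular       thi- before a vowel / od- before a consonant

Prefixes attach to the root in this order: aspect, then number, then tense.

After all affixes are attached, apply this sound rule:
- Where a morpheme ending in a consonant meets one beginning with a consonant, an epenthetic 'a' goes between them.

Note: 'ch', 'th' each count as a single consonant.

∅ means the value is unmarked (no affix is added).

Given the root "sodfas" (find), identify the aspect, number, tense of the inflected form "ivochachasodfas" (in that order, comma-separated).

Segment: iv-och-ach-sodfas.
aspect: ach- → habitual.
number: och- → plural.
tense: iv- → present.

habitual, plural, present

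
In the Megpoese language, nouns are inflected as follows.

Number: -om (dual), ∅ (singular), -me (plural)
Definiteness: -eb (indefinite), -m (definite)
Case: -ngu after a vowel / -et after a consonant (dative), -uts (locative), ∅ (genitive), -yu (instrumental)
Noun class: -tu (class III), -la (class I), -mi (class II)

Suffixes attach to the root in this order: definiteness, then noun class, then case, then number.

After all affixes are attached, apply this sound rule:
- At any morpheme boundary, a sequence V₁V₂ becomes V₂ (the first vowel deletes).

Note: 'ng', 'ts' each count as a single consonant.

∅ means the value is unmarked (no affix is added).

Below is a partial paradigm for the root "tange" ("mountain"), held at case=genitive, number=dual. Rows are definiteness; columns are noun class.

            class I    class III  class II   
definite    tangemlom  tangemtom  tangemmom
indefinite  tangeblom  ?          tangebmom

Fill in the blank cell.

tangebtom

Attach definiteness indefinite -eb → tangeeb.
Attach noun class class III -tu → tangeebtu.
case = genitive: zero marking, form stays tangeebtu.
Attach number dual -om → tangeebtuom.
Apply vowel deletion: tangeebtuom → tangebtom.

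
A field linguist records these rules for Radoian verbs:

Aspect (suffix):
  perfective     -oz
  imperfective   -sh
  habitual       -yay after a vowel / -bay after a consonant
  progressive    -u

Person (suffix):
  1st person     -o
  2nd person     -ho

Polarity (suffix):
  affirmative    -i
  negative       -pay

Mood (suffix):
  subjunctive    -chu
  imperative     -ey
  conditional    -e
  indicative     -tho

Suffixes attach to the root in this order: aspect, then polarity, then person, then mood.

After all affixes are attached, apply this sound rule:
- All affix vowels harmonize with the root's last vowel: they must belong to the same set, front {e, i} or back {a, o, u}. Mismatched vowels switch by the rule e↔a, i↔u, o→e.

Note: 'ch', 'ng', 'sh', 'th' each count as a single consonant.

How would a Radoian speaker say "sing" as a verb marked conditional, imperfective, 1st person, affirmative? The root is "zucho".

Attach aspect imperfective -sh → zuchosh.
Attach polarity affirmative -i → zuchoshi.
Attach person 1st person -o → zuchoshio.
Attach mood conditional -e → zuchoshioe.
Apply vowel harmony: zuchoshioe → zuchoshuoa.

zuchoshuoa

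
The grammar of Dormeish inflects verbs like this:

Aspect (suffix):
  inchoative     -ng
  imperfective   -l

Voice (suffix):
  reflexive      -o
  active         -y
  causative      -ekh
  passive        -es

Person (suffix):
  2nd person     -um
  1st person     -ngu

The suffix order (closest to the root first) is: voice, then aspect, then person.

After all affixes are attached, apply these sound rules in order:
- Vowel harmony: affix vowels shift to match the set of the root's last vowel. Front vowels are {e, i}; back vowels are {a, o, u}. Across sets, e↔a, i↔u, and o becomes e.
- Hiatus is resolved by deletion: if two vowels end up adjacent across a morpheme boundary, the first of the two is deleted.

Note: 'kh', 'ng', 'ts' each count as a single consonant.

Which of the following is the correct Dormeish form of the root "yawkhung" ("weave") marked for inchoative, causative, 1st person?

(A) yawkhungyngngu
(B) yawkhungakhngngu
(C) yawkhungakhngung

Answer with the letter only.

Attach voice causative -ekh → yawkhungekh.
Attach aspect inchoative -ng → yawkhungekhng.
Attach person 1st person -ngu → yawkhungekhngngu.
Apply vowel harmony: yawkhungekhngngu → yawkhungakhngngu.
Vowel deletion: no change.
So the correct form is yawkhungakhngngu, option (B).
(C) yawkhungakhngung is wrong: it has the affixes in the wrong order.
(A) yawkhungyngngu is wrong: it uses active instead of causative for voice.

B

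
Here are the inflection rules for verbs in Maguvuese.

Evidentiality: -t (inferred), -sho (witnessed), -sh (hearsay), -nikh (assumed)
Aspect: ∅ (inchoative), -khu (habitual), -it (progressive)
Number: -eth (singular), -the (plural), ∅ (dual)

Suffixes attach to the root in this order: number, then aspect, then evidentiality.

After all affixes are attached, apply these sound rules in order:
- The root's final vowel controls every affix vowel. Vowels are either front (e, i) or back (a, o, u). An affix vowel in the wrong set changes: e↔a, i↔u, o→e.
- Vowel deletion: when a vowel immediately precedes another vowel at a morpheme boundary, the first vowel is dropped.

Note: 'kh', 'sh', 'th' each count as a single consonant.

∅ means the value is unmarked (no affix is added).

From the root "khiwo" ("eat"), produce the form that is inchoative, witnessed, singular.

khiwathsho

Attach number singular -eth → khiwoeth.
aspect = inchoative: zero marking, form stays khiwoeth.
Attach evidentiality witnessed -sho → khiwoethsho.
Apply vowel harmony: khiwoethsho → khiwoathsho.
Apply vowel deletion: khiwoathsho → khiwathsho.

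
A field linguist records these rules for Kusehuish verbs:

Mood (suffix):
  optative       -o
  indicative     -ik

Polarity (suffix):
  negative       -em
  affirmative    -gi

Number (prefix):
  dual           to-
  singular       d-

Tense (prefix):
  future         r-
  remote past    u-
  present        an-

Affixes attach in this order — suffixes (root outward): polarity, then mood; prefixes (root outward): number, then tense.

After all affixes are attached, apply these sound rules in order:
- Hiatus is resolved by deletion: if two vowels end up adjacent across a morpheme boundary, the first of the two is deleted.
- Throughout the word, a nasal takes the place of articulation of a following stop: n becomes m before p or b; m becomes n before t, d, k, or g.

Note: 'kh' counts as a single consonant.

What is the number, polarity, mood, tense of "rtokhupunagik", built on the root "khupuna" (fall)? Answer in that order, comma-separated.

Segment: r-to-khupuna-gi-ik.
number: to- → dual.
polarity: -gi → affirmative.
mood: -ik → indicative.
tense: r- → future.

dual, affirmative, indicative, future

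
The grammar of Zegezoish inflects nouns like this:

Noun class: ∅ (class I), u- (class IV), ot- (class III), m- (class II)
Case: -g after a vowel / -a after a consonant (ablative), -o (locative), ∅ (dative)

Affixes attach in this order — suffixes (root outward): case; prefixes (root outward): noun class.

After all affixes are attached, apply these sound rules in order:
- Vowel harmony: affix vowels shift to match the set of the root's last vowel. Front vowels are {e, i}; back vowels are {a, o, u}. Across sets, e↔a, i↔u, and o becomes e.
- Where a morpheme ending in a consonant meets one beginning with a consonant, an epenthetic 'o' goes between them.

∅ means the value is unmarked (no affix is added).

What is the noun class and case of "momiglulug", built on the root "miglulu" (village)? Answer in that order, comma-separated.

class II, ablative

Segment: m-miglulu-g.
noun class: m- → class II.
case: -g/a → ablative.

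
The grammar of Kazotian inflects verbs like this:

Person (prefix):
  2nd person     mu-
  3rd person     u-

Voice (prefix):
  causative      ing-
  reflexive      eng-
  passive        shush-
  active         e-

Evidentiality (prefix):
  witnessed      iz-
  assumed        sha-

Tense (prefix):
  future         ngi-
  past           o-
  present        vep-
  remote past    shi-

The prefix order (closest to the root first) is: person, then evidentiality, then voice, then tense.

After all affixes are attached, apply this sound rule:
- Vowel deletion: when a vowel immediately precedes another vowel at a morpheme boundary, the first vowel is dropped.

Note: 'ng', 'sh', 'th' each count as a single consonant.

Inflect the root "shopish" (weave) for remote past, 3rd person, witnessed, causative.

Attach person 3rd person u- → ushopish.
Attach evidentiality witnessed iz- → izushopish.
Attach voice causative ing- → ingizushopish.
Attach tense remote past shi- → shiingizushopish.
Apply vowel deletion: shiingizushopish → shingizushopish.

shingizushopish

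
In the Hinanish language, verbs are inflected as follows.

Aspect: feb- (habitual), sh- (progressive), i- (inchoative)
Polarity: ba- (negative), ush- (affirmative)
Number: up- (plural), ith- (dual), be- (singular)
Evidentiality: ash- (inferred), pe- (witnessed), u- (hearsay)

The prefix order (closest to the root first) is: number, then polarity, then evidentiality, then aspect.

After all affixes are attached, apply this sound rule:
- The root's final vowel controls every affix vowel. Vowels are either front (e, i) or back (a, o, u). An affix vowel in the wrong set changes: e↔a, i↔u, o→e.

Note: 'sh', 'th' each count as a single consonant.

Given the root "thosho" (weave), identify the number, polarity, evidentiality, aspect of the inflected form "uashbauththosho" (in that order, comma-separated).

Segment: i-ash-ba-ith-thosho.
number: ith- → dual.
polarity: ba- → negative.
evidentiality: ash- → inferred.
aspect: i- → inchoative.

dual, negative, inferred, inchoative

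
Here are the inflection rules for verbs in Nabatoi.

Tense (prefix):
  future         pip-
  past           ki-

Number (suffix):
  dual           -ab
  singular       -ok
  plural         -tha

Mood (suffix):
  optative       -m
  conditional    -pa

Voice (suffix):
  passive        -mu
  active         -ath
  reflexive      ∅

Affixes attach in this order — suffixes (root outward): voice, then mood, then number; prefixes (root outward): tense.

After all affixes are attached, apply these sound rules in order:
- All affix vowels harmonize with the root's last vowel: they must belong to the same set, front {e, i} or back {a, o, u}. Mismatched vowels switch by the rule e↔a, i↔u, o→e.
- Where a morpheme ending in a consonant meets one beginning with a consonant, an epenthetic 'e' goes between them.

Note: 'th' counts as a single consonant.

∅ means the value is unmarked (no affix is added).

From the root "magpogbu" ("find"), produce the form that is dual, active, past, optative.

Attach tense past ki- → kimagpogbu.
Attach voice active -ath → kimagpogbuath.
Attach mood optative -m → kimagpogbuathm.
Attach number dual -ab → kimagpogbuathmab.
Apply vowel harmony: kimagpogbuathmab → kumagpogbuathmab.
Apply epenthesis: kumagpogbuathmab → kumagpogbuathemab.

kumagpogbuathemab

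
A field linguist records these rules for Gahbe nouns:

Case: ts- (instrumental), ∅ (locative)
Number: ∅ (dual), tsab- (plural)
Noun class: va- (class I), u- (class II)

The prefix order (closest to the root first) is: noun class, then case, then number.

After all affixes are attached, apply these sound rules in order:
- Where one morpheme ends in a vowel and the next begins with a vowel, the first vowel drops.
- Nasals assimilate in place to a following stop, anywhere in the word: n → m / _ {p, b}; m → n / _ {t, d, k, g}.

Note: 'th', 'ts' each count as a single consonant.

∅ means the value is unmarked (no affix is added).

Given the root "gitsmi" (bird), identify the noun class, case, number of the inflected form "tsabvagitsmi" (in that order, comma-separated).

Segment: tsab-va-gitsmi.
noun class: va- → class I.
case: ∅ → locative.
number: tsab- → plural.

class I, locative, plural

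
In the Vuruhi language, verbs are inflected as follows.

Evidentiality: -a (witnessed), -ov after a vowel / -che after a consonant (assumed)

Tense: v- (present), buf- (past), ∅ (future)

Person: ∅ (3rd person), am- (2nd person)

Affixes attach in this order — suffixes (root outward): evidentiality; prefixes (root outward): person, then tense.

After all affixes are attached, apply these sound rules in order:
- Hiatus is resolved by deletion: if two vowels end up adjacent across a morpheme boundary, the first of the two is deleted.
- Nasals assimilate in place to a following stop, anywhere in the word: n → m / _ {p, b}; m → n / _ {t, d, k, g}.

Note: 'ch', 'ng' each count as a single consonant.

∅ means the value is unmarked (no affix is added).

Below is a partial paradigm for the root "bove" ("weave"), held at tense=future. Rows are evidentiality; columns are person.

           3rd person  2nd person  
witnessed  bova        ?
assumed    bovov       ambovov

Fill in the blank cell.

Attach person 2nd person am- → ambove.
tense = future: zero marking, form stays ambove.
Attach evidentiality witnessed -a → ambovea.
Apply vowel deletion: ambovea → ambova.
Nasal assimilation: no change.

ambova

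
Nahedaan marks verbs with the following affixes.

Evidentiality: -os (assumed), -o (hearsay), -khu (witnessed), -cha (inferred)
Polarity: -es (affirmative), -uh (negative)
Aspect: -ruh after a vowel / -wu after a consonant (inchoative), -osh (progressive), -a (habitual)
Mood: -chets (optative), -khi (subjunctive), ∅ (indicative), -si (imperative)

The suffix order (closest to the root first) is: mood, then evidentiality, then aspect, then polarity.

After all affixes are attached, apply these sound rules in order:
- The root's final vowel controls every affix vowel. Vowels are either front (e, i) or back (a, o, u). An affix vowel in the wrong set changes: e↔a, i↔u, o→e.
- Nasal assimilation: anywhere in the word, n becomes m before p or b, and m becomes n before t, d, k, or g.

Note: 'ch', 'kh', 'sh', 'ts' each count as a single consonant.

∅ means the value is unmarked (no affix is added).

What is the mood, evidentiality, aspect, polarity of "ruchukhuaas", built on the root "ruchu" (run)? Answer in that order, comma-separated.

indicative, witnessed, habitual, affirmative

Segment: ruchu-khu-a-es.
mood: ∅ → indicative.
evidentiality: -khu → witnessed.
aspect: -a → habitual.
polarity: -es → affirmative.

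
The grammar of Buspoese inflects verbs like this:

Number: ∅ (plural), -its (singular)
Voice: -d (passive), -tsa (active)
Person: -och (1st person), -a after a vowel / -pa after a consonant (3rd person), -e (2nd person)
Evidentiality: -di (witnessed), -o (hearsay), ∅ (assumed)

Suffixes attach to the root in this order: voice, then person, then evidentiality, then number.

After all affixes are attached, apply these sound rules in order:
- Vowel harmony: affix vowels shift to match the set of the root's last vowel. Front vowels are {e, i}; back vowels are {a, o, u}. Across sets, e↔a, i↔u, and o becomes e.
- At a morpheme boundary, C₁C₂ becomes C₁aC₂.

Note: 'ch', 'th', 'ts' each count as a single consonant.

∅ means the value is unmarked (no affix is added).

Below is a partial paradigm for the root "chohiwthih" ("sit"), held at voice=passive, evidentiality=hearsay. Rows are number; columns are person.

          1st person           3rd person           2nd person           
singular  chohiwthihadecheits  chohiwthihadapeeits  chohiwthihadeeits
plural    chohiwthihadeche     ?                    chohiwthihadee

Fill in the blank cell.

chohiwthihadapee

Attach voice passive -d → chohiwthihd.
Attach person 3rd person -pa (after consonant 'd') → chohiwthihdpa.
Attach evidentiality hearsay -o → chohiwthihdpao.
number = plural: zero marking, form stays chohiwthihdpao.
Apply vowel harmony: chohiwthihdpao → chohiwthihdpee.
Apply epenthesis: chohiwthihdpee → chohiwthihadapee.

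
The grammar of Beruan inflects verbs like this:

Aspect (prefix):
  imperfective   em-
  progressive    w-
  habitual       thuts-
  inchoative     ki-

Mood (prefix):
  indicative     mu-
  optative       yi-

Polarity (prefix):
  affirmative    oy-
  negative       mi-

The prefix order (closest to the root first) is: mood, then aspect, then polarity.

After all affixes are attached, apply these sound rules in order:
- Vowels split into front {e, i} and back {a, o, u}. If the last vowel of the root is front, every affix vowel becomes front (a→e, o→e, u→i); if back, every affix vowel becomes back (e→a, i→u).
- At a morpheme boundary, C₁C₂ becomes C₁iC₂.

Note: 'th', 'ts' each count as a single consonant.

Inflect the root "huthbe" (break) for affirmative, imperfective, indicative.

eyemimihuthbe

Attach mood indicative mu- → muhuthbe.
Attach aspect imperfective em- → emmuhuthbe.
Attach polarity affirmative oy- → oyemmuhuthbe.
Apply vowel harmony: oyemmuhuthbe → eyemmihuthbe.
Apply epenthesis: eyemmihuthbe → eyemimihuthbe.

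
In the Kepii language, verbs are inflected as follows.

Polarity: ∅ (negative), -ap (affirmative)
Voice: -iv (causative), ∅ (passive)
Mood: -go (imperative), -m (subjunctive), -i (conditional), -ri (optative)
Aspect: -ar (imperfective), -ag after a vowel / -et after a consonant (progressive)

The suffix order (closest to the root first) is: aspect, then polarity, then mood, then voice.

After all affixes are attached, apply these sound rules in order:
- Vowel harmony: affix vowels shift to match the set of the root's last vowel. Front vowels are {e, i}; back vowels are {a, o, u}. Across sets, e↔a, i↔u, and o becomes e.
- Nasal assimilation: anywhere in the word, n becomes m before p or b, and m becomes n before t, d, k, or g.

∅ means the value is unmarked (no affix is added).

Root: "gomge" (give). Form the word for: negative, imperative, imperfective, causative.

gongeergeiv

Attach aspect imperfective -ar → gomgear.
polarity = negative: zero marking, form stays gomgear.
Attach mood imperative -go → gomgeargo.
Attach voice causative -iv → gomgeargoiv.
Apply vowel harmony: gomgeargoiv → gomgeergeiv.
Apply nasal assimilation: gomgeergeiv → gongeergeiv.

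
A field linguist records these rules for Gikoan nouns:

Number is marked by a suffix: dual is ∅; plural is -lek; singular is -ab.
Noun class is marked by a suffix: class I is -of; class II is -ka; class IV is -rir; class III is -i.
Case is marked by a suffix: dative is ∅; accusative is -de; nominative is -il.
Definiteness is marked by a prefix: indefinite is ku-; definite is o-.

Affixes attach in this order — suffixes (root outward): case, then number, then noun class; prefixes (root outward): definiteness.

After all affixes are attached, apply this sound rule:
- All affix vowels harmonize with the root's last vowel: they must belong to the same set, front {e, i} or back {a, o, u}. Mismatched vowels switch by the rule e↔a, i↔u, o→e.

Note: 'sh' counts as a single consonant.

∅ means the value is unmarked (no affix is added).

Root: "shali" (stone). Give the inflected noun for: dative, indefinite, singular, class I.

case = dative: zero marking, form stays shali.
Attach number singular -ab → shaliab.
Attach definiteness indefinite ku- → kushaliab.
Attach noun class class I -of → kushaliabof.
Apply vowel harmony: kushaliabof → kishaliebef.

kishaliebef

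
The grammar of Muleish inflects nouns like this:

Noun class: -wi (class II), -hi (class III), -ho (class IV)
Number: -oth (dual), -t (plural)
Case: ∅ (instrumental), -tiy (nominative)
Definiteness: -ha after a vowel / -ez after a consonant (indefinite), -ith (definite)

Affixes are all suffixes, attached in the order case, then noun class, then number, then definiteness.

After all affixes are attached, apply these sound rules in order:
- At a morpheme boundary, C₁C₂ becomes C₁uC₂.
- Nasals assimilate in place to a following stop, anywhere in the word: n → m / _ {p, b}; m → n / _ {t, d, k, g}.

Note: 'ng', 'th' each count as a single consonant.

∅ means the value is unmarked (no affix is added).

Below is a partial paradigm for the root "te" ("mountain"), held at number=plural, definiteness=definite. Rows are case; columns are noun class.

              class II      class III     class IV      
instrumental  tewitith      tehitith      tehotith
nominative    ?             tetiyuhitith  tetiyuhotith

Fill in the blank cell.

tetiyuwitith

Attach case nominative -tiy → tetiy.
Attach noun class class II -wi → tetiywi.
Attach number plural -t → tetiywit.
Attach definiteness definite -ith → tetiywitith.
Apply epenthesis: tetiywitith → tetiyuwitith.
Nasal assimilation: no change.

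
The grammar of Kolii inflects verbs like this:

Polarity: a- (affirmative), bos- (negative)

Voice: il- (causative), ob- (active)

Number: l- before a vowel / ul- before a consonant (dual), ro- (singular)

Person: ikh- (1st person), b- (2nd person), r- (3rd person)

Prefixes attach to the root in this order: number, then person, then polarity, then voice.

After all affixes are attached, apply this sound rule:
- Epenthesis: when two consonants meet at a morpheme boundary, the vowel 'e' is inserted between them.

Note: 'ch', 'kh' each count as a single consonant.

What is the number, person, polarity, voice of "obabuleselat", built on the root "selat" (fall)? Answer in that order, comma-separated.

dual, 2nd person, affirmative, active

Segment: ob-a-b-ul-selat.
number: l/ul- → dual.
person: b- → 2nd person.
polarity: a- → affirmative.
voice: ob- → active.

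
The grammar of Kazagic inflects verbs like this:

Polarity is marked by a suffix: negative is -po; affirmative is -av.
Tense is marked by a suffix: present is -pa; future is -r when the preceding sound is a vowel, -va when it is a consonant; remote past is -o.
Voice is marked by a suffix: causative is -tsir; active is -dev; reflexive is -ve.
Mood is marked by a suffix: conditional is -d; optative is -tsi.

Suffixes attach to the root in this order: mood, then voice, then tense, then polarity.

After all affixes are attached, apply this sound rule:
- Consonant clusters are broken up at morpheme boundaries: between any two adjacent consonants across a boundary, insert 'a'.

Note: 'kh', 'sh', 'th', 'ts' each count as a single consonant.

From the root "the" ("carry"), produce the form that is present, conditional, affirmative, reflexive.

Attach mood conditional -d → thed.
Attach voice reflexive -ve → thedve.
Attach tense present -pa → thedvepa.
Attach polarity affirmative -av → thedvepaav.
Apply epenthesis: thedvepaav → thedavepaav.

thedavepaav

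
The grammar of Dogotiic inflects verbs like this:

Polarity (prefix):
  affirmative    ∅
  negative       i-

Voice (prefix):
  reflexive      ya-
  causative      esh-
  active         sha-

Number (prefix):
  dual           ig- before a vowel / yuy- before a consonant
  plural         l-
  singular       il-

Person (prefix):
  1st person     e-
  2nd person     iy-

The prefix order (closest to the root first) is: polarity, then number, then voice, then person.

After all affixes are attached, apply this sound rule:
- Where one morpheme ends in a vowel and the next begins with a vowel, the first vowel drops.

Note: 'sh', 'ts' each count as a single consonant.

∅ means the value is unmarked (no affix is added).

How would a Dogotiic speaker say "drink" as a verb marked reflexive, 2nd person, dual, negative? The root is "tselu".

Attach polarity negative i- → itselu.
Attach number dual ig- (before vowel 'i') → igitselu.
Attach voice reflexive ya- → yaigitselu.
Attach person 2nd person iy- → iyyaigitselu.
Apply vowel deletion: iyyaigitselu → iyyigitselu.

iyyigitselu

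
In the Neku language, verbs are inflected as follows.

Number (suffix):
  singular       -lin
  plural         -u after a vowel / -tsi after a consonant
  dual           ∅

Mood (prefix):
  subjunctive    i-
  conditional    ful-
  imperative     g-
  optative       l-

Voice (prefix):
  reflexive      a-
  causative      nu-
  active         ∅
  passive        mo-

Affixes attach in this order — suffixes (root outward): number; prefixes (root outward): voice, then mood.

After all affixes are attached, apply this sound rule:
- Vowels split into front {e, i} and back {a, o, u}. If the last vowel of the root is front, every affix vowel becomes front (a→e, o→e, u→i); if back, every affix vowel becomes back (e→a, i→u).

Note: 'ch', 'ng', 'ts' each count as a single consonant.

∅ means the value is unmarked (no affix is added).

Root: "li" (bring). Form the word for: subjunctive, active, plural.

ilii

voice = active: zero marking, form stays li.
Attach mood subjunctive i- → ili.
Attach number plural -u (after vowel 'i') → iliu.
Apply vowel harmony: iliu → ilii.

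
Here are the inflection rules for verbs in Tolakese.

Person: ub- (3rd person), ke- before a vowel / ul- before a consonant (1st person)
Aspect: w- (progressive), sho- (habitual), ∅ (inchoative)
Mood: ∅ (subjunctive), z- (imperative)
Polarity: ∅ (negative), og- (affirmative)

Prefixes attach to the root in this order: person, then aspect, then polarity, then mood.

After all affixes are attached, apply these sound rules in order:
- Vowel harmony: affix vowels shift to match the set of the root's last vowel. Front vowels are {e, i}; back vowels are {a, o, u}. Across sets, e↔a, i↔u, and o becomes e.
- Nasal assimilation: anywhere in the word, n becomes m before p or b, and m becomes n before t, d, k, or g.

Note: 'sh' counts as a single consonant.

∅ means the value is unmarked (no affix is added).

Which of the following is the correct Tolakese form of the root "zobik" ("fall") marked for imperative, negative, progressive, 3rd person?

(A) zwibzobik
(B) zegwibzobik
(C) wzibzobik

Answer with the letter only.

A

Attach person 3rd person ub- → ubzobik.
Attach aspect progressive w- → wubzobik.
polarity = negative: zero marking, form stays wubzobik.
Attach mood imperative z- → zwubzobik.
Apply vowel harmony: zwubzobik → zwibzobik.
Nasal assimilation: no change.
So the correct form is zwibzobik, option (A).
(B) zegwibzobik is wrong: it uses affirmative instead of negative for polarity.
(C) wzibzobik is wrong: it has the affixes in the wrong order.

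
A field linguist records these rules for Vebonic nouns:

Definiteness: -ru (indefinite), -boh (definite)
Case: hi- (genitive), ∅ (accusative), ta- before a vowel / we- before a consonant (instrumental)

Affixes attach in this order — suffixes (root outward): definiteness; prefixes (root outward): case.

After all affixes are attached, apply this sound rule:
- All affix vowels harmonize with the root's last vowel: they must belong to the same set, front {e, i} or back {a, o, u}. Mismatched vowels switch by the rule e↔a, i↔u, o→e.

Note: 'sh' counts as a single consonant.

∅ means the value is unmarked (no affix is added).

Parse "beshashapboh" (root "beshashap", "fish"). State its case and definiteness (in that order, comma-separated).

Segment: beshashap-boh.
case: ∅ → accusative.
definiteness: -boh → definite.

accusative, definite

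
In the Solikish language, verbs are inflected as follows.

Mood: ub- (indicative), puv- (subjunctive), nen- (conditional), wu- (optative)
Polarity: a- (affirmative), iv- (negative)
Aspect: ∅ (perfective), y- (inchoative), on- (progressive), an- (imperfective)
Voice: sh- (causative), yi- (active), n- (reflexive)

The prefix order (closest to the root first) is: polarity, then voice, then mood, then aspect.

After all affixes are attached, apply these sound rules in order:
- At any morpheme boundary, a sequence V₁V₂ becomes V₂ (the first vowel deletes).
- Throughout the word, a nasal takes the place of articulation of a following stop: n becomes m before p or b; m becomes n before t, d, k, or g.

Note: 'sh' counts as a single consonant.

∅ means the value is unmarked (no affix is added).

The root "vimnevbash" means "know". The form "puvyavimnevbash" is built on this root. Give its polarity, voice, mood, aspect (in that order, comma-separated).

affirmative, active, subjunctive, perfective

Segment: puv-yi-a-vimnevbash.
polarity: a- → affirmative.
voice: yi- → active.
mood: puv- → subjunctive.
aspect: ∅ → perfective.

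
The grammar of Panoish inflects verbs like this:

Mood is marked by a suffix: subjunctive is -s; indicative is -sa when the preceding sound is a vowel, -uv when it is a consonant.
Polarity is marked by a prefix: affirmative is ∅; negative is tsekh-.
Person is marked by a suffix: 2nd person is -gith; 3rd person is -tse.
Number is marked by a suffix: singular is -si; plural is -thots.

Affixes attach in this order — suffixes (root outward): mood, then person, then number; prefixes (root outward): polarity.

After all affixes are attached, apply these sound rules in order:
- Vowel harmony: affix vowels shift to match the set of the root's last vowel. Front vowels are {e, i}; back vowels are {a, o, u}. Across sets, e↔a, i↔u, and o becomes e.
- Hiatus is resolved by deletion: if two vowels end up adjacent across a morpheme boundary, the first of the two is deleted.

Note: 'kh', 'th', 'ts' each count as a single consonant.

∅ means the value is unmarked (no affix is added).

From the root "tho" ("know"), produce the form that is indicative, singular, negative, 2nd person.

tsakhthosaguthsu

Attach mood indicative -sa (after vowel 'o') → thosa.
Attach person 2nd person -gith → thosagith.
Attach polarity negative tsekh- → tsekhthosagith.
Attach number singular -si → tsekhthosagithsi.
Apply vowel harmony: tsekhthosagithsi → tsakhthosaguthsu.
Vowel deletion: no change.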